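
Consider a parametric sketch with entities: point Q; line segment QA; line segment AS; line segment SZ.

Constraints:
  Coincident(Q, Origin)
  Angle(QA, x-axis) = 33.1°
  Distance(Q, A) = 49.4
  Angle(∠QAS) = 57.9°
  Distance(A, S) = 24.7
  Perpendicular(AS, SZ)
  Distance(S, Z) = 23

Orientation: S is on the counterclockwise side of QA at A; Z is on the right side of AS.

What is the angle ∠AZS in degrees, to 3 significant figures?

47.0°

Q is at the origin; QA runs at 33.1° with length 49.4, so A = 49.4·(cos 33.1°, sin 33.1°) = (41.4, 27.0). ∠QAS = 57.9°, so AS runs at 33.1° + (180° − 57.9°) = 155° from the x-axis; with |AS| = 24.7, S = A + 24.7·(cos 155°, sin 155°) = (19.0, 37.3). AS is perpendicular to SZ; with |SZ| = 23.0 on the right of AS, Z = S + 23.0·(0.419, 0.908) = (28.6, 58.2). Then cos ∠AZS = ZA·ZS / (|ZA||ZS|), giving 47.0°.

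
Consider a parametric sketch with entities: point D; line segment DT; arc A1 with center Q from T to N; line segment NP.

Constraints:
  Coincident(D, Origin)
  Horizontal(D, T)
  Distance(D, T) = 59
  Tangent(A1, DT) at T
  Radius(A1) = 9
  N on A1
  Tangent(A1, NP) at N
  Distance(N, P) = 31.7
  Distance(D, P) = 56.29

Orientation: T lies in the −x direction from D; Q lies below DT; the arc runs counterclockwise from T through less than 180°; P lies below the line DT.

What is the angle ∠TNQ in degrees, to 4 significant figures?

21.69°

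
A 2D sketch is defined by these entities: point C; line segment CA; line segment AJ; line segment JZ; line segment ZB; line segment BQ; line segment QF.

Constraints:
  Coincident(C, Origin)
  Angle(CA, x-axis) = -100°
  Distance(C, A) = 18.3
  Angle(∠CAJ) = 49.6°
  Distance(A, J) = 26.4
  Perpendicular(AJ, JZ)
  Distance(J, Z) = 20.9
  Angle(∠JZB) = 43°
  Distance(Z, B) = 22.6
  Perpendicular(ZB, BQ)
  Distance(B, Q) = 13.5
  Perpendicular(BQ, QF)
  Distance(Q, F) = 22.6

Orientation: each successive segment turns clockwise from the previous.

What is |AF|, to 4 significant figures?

38.11

C is at the origin; CA runs at -100.0° with length 18.3, so A = (-3.178, -18.02). ∠CAJ = 49.6° gives AJ at 129.6° from the x-axis; with |AJ| = 26.4, J = (-20.01, 2.320). The perpendicularity gives JZ at right angles to AJ, so JZ runs at 39.60°; with |JZ| = 20.9, Z = (-3.902, 15.64). ∠JZB = 43.0° gives ZB at -97.40° from the x-axis; with |ZB| = 22.6, B = (-6.813, -6.770). The perpendicularity gives BQ at right angles to ZB, so BQ runs at 172.6°; with |BQ| = 13.5, Q = (-20.20, -5.031). BQ is perpendicular to QF, so QF runs at 82.60°; with |QF| = 22.6, F = (-17.29, 17.38). Then |AF| = |F − A| = 38.11.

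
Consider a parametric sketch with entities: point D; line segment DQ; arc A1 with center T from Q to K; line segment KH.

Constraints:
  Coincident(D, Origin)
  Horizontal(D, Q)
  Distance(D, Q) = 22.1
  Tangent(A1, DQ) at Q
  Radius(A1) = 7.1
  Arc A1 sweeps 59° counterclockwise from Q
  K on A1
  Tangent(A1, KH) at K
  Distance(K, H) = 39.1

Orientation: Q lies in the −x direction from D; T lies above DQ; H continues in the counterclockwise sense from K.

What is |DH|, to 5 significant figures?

37.188

D is at the origin; D and Q share the same y with |DQ| = 22.1 and Q on the −x side, so Q = (-22.100, 0.0000). The tangent condition forces TQ to be normal to DQ, so T = Q + (0, 7.1) = (-22.100, 7.1000). On A1, Q sits at bearing -90° from T; a 59° counterclockwise sweep puts K at bearing -31°, so K = T + 7.1·(cos -31°, sin -31°) = (-16.014, 3.4432). Since A1 is tangent to KH there, TK ⟂ KH, so KH runs along (−sin -31°, cos -31°); with |KH| = 39.1, H = (4.1239, 36.958). Then |DH| = |H − D| = 37.188.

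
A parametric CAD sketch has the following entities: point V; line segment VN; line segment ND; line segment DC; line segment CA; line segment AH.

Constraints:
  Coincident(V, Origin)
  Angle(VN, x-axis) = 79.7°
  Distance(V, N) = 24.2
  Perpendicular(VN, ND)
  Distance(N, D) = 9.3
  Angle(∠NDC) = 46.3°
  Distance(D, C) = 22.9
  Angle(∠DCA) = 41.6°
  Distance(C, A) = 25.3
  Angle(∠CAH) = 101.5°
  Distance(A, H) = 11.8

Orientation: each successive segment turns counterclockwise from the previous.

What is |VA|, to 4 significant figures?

33.40

V is at the origin; VN runs at 79.7° with length 24.2, so N = (4.327, 23.81). The perpendicularity gives ND at right angles to VN, so ND runs at 169.7°; with |ND| = 9.3, D = (-4.823, 25.47). ∠NDC = 46.3° gives DC at -56.60° from the x-axis; with |DC| = 22.9, C = (7.783, 6.355). ∠DCA = 41.6° gives CA at 81.80° from the x-axis; with |CA| = 25.3, A = (11.39, 31.40). Then |VA| = |A − V| = 33.40.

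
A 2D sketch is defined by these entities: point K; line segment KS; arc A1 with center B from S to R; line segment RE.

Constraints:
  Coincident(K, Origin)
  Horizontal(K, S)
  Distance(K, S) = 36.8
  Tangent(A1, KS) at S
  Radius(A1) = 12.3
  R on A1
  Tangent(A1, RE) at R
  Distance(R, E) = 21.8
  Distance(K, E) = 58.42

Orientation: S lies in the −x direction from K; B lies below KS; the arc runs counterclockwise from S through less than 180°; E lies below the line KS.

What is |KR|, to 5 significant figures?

50.903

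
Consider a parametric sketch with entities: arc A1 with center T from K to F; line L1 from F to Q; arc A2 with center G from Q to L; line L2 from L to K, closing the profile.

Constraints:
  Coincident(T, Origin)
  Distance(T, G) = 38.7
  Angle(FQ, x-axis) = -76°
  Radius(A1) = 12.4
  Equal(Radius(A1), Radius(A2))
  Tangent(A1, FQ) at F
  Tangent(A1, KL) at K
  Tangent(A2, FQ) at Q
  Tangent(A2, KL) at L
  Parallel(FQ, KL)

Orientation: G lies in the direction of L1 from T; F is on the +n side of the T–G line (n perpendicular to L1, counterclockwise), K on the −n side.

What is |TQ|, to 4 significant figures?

40.64

Tangency of A1 to both parallel lines with radius 12.4 puts F and K at T ± 12.4·n: F = (12.03, 3.000), K = (-12.03, -3.000). Equal radii place Q and L the same way about G: Q = G + 12.4·n = (21.39, -34.55), L = G − 12.4·n = (-2.669, -40.55). Then |TQ| = |Q − T| = 40.64.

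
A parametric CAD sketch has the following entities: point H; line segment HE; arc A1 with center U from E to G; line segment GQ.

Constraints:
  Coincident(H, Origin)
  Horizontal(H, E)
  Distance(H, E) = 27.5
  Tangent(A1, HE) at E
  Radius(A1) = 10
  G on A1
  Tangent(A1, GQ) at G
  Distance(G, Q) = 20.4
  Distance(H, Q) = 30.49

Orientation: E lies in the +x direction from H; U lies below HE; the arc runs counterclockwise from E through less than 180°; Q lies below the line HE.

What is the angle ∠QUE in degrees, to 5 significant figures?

140.57°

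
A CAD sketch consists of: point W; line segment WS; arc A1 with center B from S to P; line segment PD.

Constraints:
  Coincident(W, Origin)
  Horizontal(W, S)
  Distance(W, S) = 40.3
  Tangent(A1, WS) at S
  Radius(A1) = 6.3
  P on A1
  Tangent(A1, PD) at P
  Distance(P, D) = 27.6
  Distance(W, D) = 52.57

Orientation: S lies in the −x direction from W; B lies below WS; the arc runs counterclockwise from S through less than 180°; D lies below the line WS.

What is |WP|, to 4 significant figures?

47.06

Checks: |WS| = 40.30 ✓; |BP| = 6.300 ✓; ∠(BP, PD) = 90.00° ✓; |PD| = 27.60 ✓; |WD| = 52.57 ✓.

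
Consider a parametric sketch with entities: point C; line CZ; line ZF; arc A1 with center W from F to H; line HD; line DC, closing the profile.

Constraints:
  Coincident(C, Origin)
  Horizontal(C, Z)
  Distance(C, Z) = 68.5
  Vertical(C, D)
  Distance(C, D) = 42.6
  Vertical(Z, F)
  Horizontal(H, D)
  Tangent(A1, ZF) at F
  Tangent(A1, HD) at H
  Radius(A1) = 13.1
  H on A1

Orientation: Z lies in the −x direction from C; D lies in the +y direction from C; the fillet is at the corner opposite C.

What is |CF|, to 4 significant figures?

74.58

C is at the origin; CZ is horizontal with |CZ| = 68.5 and Z on the −x side, so Z = (-68.50, 0.000). CD is vertical with |CD| = 42.6 and D on the +y side, so D = (0.000, 42.60). The virtual corner opposite C is at (-68.50, 42.60). The tangent condition forces WF to be normal to ZF and since A1 is tangent to HD there, WH ⟂ HD, with radius 13.1, so the center W sits 13.1 in from both sides at W = (-55.40, 29.50). That places the tangent points at F = (-68.50, 29.50) on ZF and H = (-55.40, 42.60) on HD. Then |CF| = |F − C| = 74.58.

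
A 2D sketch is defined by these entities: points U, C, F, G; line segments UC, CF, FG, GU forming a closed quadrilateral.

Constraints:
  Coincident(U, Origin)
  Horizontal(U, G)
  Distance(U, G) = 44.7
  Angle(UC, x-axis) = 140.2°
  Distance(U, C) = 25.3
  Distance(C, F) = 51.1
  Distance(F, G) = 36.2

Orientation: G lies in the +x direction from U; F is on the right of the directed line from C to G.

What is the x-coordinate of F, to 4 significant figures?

15.37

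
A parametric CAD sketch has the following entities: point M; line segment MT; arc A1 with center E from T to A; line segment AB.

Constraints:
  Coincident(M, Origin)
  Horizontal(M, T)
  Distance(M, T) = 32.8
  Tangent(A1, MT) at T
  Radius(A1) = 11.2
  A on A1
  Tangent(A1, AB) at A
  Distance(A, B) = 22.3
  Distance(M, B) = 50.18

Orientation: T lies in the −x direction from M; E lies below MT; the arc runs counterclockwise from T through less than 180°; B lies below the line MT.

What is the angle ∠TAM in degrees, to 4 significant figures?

36.34°

M is at the origin; M and T share the same y with |MT| = 32.8 and T on the −x side, so T = (-32.80, 0.000). A1 meets MT tangentially, so ET is at right angles to MT, so E = T + (0, -11.2) = (-32.80, -11.20). Since EA ⟂ AB (tangency), |EB| = √(11.2² + 22.3²) = 24.95 regardless of where A sits on A1. So B lies on both circle(M, 50.18) and circle(E, 24.95); the below-MT intersection is B = (-34.89, -36.07). A is the foot of the tangent from B: A = (-43.19, -15.37).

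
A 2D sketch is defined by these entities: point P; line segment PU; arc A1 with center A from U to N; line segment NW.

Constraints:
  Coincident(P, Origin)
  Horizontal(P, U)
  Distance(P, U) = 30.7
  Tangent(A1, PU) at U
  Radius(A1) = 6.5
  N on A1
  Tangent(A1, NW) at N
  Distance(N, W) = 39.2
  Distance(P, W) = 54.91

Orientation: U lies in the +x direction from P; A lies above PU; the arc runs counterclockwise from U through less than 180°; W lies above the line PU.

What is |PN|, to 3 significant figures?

37.9

P is at the origin; PU is horizontal with |PU| = 30.7 and U on the +x side, so U = (30.7, 0.00). Since A1 is tangent to PU there, AU ⟂ PU, so A = U + (0, 6.5) = (30.7, 6.50). Since AN ⟂ NW (tangency), |AW| = √(6.5² + 39.2²) = 39.7 regardless of where N sits on A1. So W lies on both circle(P, 54.91) and circle(A, 39.7); the above-PU intersection is W = (29.6, 46.2). N is the foot of the tangent from W: N = (37.1, 7.73).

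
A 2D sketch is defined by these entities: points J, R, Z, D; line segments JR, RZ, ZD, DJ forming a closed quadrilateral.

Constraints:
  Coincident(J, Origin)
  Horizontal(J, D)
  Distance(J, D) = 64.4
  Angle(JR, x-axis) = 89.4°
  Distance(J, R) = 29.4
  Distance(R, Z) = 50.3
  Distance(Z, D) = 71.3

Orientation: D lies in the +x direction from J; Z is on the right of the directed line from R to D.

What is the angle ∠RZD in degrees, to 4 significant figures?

68.39°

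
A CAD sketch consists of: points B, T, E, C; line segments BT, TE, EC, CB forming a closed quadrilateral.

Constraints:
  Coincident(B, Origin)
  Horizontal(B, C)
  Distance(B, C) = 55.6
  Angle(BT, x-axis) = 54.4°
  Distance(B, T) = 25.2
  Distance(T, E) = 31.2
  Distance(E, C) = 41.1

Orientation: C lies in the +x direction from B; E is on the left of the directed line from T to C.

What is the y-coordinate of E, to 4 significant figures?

38.18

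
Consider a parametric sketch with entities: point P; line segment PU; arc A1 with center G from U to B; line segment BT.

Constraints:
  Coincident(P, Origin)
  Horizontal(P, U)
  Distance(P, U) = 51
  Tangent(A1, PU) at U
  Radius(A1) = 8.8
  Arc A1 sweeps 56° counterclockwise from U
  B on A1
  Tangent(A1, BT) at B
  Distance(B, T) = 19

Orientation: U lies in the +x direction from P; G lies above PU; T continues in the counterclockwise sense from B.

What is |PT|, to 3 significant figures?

71.7

P is at the origin; P and U share the same y with |PU| = 51.0 and U on the +x side, so U = (51.0, 0.00). A1 meets PU tangentially, so GU is at right angles to PU, so G = U + (0, 8.8) = (51.0, 8.80). On A1, U sits at bearing -90° from G; a 56° counterclockwise sweep puts B at bearing -34°, so B = G + 8.8·(cos -34°, sin -34°) = (58.3, 3.88). Since A1 is tangent to BT there, GB ⟂ BT, so BT runs along (−sin -34°, cos -34°); with |BT| = 19.0, T = (68.9, 19.6). Then |PT| = |T − P| = 71.7.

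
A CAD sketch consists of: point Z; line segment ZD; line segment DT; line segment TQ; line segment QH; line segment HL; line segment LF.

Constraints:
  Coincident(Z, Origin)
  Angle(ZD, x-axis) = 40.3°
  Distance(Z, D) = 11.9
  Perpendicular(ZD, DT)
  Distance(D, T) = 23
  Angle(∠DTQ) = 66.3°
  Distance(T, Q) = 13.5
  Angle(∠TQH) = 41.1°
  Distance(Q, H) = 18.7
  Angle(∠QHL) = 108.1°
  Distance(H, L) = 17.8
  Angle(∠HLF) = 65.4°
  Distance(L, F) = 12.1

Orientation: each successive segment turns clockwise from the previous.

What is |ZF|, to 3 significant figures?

32.8

Z is at the origin; ZD runs at 40.3° with length 11.9, so D = (9.08, 7.70). ZD ⟂ DT, so DT runs at -49.7°; with |DT| = 23.0, T = (24.0, -9.84). ∠DTQ = 66.3° gives TQ at -163° from the x-axis; with |TQ| = 13.5, Q = (11.0, -13.7). ∠TQH = 41.1° gives QH at 57.7° from the x-axis; with |QH| = 18.7, H = (21.0, 2.11). ∠QHL = 108.1° gives HL at -14.2° from the x-axis; with |HL| = 17.8, L = (38.3, -2.26). ∠HLF = 65.4° gives LF at -129° from the x-axis; with |LF| = 12.1, F = (30.7, -11.7). Then |ZF| = |F − Z| = 32.8.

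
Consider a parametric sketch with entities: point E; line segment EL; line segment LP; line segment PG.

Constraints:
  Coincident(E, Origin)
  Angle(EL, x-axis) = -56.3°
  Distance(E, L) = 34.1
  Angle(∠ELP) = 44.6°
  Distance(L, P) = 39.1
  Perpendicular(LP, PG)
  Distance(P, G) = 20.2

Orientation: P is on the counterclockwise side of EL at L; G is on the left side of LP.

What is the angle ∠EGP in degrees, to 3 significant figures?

104°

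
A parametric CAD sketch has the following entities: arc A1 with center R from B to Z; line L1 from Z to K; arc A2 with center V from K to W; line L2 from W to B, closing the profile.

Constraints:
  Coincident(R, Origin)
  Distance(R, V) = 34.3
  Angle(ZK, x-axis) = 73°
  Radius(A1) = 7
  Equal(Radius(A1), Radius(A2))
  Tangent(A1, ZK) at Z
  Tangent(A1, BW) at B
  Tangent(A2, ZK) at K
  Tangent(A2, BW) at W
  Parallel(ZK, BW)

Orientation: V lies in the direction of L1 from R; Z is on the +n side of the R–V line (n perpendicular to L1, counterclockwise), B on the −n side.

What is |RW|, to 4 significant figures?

35.01

The slot axis is L1's direction at 73.0°, so u = (cos 73.0°, sin 73.0°) = (0.2924, 0.9563) and n = (−sin 73.0°, cos 73.0°) = (-0.9563, 0.2924). R is at the origin and V lies 34.3 along u from R, so V = 34.3·u = (10.03, 32.80). Tangency of A1 to both parallel lines with radius 7.0 puts Z and B at R ± 7.0·n: Z = (-6.694, 2.047), B = (6.694, -2.047). Equal radii place K and W the same way about V: K = V + 7.0·n = (3.334, 34.85), W = V − 7.0·n = (16.72, 30.75). Then |RW| = |W − R| = 35.01.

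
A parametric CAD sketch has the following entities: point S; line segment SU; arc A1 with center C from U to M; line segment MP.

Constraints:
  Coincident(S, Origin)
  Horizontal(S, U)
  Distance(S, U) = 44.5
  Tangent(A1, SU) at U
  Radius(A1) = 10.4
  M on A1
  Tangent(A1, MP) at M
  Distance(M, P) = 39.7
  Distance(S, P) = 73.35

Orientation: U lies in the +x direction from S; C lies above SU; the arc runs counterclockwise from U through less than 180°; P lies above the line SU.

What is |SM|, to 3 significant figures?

56.0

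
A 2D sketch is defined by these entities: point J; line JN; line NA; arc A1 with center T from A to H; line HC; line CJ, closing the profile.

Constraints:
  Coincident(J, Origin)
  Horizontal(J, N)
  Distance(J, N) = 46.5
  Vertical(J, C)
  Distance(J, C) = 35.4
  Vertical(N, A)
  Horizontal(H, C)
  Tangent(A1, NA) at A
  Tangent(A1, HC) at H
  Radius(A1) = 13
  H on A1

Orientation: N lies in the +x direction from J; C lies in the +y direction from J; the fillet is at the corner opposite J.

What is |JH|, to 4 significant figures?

48.74

J is at the origin; J and N share the same y with |JN| = 46.5 and N on the +x side, so N = (46.50, 0.000). J and C share the same x with |JC| = 35.4 and C on the +y side, so C = (0.000, 35.40). The virtual corner opposite J is at (46.50, 35.40). A1 meets NA tangentially, so TA is at right angles to NA and tangency of A1 to HC means the radius TH is perpendicular to HC, with radius 13.0, so the center T sits 13.0 in from both sides at T = (33.50, 22.40). That places the tangent points at A = (46.50, 22.40) on NA and H = (33.50, 35.40) on HC. Then |JH| = |H − J| = 48.74.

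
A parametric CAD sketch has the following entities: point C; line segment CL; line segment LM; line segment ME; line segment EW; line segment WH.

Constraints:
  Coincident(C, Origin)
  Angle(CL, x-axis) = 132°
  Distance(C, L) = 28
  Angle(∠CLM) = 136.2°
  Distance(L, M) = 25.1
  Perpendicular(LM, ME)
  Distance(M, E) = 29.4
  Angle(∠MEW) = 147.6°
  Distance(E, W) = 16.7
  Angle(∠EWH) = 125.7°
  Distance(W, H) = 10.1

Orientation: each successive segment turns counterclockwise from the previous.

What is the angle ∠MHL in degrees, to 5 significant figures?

31.190°

C is at the origin; CL runs at 132.0° with length 28.0, so L = (-18.736, 20.808). ∠CLM = 136.2° gives LM at 175.80° from the x-axis; with |LM| = 25.1, M = (-43.768, 22.646). LM ⟂ ME, so ME runs at -94.200°; with |ME| = 29.4, E = (-45.921, -6.6747). ∠MEW = 147.6° gives EW at -61.800° from the x-axis; with |EW| = 16.7, W = (-38.030, -21.392). ∠EWH = 125.7° gives WH at -7.5000° from the x-axis; with |WH| = 10.1, H = (-28.016, -22.711). Then cos ∠MHL = HM·HL / (|HM||HL|), giving 31.190°.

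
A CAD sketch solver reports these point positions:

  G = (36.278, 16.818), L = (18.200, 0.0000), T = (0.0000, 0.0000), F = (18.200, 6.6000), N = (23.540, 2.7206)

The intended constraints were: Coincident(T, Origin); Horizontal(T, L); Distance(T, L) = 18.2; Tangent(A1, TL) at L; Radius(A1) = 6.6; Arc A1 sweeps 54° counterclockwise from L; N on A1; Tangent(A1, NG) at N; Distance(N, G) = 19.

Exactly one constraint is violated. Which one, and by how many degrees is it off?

Tangent(A1, NG) at N — off by 6.10°.

T = (0.00, 0.00) ✓; T.y = 0.00, L.y = 0.00 ✓; |TL| = 18.20 ✓; ∠(FL, LT) = 90.00° ✓; |FL| = 6.600 ✓; bearing(F→N) − bearing(F→L) = 54.00° ✓; |FN| = 6.600 ✓; ∠(FN, NG) = 96.10° ✗; |NG| = 19.00 ✓.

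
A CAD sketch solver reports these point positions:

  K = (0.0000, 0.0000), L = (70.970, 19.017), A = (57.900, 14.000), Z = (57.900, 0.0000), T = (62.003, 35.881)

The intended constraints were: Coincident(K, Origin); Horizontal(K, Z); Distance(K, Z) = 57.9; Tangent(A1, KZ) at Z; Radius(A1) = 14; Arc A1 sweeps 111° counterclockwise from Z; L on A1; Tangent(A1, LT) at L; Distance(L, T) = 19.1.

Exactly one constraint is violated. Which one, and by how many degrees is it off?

Tangent(A1, LT) at L — off by 7.00°.

K = (0.00, 0.00) ✓; K.y = 0.00, Z.y = 0.00 ✓; |KZ| = 57.90 ✓; ∠(AZ, ZK) = 90.00° ✓; |AZ| = 14.00 ✓; bearing(A→L) − bearing(A→Z) = 111.0° ✓; |AL| = 14.00 ✓; ∠(AL, LT) = 83.00° ✗; |LT| = 19.10 ✓.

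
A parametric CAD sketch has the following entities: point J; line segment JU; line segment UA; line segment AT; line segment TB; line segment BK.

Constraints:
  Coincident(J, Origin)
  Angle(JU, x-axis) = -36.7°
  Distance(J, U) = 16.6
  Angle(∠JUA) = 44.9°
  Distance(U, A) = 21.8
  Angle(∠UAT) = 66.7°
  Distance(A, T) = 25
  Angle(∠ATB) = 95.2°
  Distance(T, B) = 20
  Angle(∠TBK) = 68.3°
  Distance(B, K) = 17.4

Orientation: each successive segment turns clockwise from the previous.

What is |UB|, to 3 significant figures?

18.2

∠UAT = 66.7° gives AT at 74.9° from the x-axis; with |AT| = 25.0, T = (-1.76, 11.1). ∠ATB = 95.2° gives TB at -9.90° from the x-axis; with |TB| = 20.0, B = (17.9, 7.67). Then |UB| = |B − U| = 18.2.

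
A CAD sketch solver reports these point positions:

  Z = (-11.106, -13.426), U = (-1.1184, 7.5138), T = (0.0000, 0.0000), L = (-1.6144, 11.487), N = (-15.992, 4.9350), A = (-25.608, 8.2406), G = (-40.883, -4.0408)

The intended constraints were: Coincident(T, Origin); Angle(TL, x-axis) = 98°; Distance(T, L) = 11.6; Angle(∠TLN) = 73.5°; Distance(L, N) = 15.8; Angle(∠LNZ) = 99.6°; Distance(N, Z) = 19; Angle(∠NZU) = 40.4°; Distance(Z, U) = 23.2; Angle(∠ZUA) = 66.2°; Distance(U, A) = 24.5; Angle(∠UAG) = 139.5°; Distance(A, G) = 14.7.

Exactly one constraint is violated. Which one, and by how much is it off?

Distance(A, G) = 14.7 — off by 4.90.

T = (0.00, 0.00) ✓; TL at 98.00° ✓; |TL| = 11.60 ✓; ∠TLN = 73.50° ✓; |LN| = 15.80 ✓; ∠LNZ = 99.60° ✓; |NZ| = 19.00 ✓; ∠NZU = 40.40° ✓; |ZU| = 23.20 ✓; ∠ZUA = 66.20° ✓; |UA| = 24.50 ✓; ∠UAG = 139.5° ✓; |AG| = 19.60 ✗.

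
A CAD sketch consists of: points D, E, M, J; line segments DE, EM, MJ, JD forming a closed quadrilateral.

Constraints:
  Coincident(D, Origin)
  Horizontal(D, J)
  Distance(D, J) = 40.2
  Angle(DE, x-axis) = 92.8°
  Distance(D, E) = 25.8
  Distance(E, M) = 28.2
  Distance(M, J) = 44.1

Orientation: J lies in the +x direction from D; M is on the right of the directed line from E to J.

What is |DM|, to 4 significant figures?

4.482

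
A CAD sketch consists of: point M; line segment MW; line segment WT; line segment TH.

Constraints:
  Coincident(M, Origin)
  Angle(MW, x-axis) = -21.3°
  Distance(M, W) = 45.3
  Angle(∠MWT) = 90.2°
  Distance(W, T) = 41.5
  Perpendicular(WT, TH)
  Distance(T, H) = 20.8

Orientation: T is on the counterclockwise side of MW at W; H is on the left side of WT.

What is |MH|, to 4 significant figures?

48.33

M is at the origin; MW runs at -21.3° with length 45.3, so W = 45.3·(cos -21.3°, sin -21.3°) = (42.21, -16.46). ∠MWT = 90.2°, so WT runs at -21.3° + (180° − 90.2°) = 68.50° from the x-axis; with |WT| = 41.5, T = W + 41.5·(cos 68.50°, sin 68.50°) = (57.42, 22.16). WT ⟂ TH; with |TH| = 20.8 on the left of WT, H = T + 20.8·(-0.9304, 0.3665) = (38.06, 29.78). Then |MH| = |H − M| = 48.33.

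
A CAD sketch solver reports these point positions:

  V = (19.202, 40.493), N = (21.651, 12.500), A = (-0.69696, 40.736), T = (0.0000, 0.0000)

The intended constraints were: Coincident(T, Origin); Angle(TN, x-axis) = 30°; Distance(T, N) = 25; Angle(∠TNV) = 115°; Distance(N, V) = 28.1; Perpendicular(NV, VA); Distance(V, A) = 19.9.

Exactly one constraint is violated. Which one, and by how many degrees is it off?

Perpendicular(NV, VA) — off by 5.70°.

T = (0.00, 0.00) ✓; TN at 30.00° ✓; |TN| = 25.00 ✓; ∠TNV = 115.0° ✓; |NV| = 28.10 ✓; ∠(NV, VA) = 84.30° ✗; |VA| = 19.90 ✓.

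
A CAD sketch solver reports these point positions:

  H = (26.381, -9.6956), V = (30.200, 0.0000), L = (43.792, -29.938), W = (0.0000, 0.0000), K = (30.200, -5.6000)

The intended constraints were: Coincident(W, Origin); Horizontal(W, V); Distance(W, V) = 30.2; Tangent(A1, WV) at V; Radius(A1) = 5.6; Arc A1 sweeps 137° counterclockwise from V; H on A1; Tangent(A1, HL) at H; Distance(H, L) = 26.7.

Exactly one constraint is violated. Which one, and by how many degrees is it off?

Tangent(A1, HL) at H — off by 6.30°.

W = (0.00, 0.00) ✓; W.y = 0.00, V.y = 0.00 ✓; |WV| = 30.20 ✓; ∠(KV, VW) = 90.00° ✓; |KV| = 5.600 ✓; bearing(K→H) − bearing(K→V) = 137.0° ✓; |KH| = 5.600 ✓; ∠(KH, HL) = 96.30° ✗; |HL| = 26.70 ✓.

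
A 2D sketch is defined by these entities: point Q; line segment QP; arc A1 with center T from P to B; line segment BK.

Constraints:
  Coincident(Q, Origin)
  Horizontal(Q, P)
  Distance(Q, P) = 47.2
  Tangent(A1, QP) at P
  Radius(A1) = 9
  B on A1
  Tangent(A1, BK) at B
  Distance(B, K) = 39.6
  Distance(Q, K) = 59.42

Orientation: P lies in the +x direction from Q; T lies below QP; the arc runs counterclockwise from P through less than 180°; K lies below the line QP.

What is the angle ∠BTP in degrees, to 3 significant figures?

85.7°

Checks: |TB| = 9.000 ✓; ∠(TB, BK) = 90.00° ✓; |BK| = 39.60 ✓; |QK| = 59.42 ✓.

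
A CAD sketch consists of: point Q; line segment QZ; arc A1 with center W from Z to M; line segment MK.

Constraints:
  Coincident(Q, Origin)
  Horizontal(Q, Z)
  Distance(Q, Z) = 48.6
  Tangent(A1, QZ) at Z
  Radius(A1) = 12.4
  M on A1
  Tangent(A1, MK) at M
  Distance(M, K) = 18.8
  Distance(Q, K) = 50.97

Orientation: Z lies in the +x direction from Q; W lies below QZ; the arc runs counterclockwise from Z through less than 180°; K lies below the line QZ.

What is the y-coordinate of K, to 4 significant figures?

-32.79

Checks: |WM| = 12.40 ✓; ∠(WM, MK) = 90.00° ✓; |MK| = 18.80 ✓; |QK| = 50.97 ✓.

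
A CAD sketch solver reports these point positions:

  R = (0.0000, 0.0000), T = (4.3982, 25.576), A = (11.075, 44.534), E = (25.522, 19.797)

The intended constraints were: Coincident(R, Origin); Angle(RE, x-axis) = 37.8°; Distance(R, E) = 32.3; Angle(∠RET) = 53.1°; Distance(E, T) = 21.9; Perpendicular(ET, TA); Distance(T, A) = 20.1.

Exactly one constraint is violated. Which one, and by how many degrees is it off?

Perpendicular(ET, TA) — off by 4.10°.

R = (0.00, 0.00) ✓; RE at 37.80° ✓; |RE| = 32.30 ✓; ∠RET = 53.10° ✓; |ET| = 21.90 ✓; ∠(ET, TA) = 94.10° ✗; |TA| = 20.10 ✓.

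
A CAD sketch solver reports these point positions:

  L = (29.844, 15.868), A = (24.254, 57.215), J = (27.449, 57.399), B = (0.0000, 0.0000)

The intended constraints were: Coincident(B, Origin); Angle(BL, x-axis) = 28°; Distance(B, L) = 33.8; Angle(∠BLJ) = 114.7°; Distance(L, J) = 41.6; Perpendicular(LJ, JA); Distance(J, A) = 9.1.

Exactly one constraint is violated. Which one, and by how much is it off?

Distance(J, A) = 9.1 — off by 5.90.

B = (0.00, 0.00) ✓; BL at 28.00° ✓; |BL| = 33.80 ✓; ∠BLJ = 114.7° ✓; |LJ| = 41.60 ✓; ∠(LJ, JA) = 90.00° ✓; |JA| = 3.200 ✗.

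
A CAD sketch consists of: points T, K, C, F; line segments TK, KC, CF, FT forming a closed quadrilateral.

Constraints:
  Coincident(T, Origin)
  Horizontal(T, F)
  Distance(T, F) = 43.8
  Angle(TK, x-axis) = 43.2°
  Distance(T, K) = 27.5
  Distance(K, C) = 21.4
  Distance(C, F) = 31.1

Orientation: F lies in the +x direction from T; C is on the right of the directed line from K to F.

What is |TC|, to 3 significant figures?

12.8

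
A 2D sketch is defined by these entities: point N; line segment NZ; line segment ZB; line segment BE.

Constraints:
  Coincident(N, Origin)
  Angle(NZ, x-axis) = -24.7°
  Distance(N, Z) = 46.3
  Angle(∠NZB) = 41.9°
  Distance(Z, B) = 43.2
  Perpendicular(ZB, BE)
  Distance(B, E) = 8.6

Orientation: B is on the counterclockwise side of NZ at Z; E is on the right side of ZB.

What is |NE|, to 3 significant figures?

40.5

N is at the origin; NZ runs at -24.7° with length 46.3, so Z = 46.3·(cos -24.7°, sin -24.7°) = (42.1, -19.3). ∠NZB = 41.9°, so ZB runs at -24.7° + (180° − 41.9°) = 113° from the x-axis; with |ZB| = 43.2, B = Z + 43.2·(cos 113°, sin 113°) = (24.9, 20.3). ZB ⟂ BE; with |BE| = 8.6 on the right of ZB, E = B + 8.6·(0.918, 0.397) = (32.8, 23.7). Then |NE| = |E − N| = 40.5.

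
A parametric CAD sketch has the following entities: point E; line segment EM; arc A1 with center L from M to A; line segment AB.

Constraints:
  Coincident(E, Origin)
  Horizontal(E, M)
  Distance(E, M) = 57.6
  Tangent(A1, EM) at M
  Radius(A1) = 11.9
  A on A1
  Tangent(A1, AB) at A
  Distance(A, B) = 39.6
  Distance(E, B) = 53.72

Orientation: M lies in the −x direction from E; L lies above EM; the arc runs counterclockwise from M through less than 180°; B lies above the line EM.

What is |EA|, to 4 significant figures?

47.20

E is at the origin; E and M share the same y with |EM| = 57.6 and M on the −x side, so M = (-57.60, 0.000). A1 meets EM tangentially, so LM is at right angles to EM, so L = M + (0, 11.9) = (-57.60, 11.90). Since LA ⟂ AB (tangency), |LB| = √(11.9² + 39.6²) = 41.35 regardless of where A sits on A1. So B lies on both circle(E, 53.72) and circle(L, 41.35); the above-EM intersection is B = (-31.20, 43.73). A is the foot of the tangent from B: A = (-46.64, 7.261).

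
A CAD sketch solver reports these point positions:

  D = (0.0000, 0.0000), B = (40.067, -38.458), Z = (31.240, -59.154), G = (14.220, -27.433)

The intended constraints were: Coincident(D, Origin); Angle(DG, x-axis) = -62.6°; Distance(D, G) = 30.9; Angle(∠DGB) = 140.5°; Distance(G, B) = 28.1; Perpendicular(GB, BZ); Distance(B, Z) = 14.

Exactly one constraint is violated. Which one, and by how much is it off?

Distance(B, Z) = 14 — off by 8.50.

D = (0.00, 0.00) ✓; DG at -62.60° ✓; |DG| = 30.90 ✓; ∠DGB = 140.5° ✓; |GB| = 28.10 ✓; ∠(GB, BZ) = 90.00° ✓; |BZ| = 22.50 ✗.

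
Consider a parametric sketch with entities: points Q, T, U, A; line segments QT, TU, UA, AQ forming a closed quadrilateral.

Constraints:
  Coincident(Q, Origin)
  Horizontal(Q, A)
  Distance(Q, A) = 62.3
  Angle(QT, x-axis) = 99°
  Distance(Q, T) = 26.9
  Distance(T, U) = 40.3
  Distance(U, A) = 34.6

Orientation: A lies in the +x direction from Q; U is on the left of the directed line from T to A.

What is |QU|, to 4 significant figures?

42.25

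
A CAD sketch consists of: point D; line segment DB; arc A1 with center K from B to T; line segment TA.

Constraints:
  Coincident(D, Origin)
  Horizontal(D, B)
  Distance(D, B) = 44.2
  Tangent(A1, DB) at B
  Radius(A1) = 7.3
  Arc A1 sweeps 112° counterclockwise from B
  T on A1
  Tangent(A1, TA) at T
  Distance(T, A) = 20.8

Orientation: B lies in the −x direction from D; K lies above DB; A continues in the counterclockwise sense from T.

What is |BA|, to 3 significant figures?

29.3

D is at the origin; DB is horizontal with |DB| = 44.2 and B on the −x side, so B = (-44.2, 0.00). Tangency of A1 to DB means the radius KB is perpendicular to DB, so K = B + (0, 7.3) = (-44.2, 7.30). On A1, B sits at bearing -90° from K; a 112° counterclockwise sweep puts T at bearing 22°, so T = K + 7.3·(cos 22°, sin 22°) = (-37.4, 10.0). A1 meets TA tangentially, so KT is at right angles to TA, so TA runs along (−sin 22°, cos 22°); with |TA| = 20.8, A = (-45.2, 29.3). Then |BA| = |A − B| = 29.3.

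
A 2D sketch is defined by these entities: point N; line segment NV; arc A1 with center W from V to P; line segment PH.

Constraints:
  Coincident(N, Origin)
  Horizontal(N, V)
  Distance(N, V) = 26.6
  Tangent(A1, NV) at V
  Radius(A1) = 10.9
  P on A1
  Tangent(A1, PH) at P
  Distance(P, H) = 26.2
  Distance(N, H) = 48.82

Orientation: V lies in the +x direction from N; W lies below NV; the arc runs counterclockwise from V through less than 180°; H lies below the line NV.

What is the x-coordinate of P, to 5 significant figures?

16.953

N is at the origin; NV is horizontal with |NV| = 26.6 and V on the +x side, so V = (26.600, 0.0000). A1 meets NV tangentially, so WV is at right angles to NV, so W = V + (0, -10.9) = (26.600, -10.900). Since WP ⟂ PH (tangency), |WH| = √(10.9² + 26.2²) = 28.377 regardless of where P sits on A1. So H lies on both circle(N, 48.82) and circle(W, 28.377); the below-NV intersection is H = (29.150, -39.162). P is the foot of the tangent from H: P = (16.953, -15.974).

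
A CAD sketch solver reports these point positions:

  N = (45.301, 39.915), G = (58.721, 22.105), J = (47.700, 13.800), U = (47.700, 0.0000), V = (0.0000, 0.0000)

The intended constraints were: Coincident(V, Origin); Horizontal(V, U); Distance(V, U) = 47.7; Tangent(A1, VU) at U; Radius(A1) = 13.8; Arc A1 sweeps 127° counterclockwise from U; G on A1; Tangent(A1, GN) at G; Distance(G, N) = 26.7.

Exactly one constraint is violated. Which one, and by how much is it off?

Distance(G, N) = 26.7 — off by 4.40.

V = (0.00, 0.00) ✓; V.y = 0.00, U.y = 0.00 ✓; |VU| = 47.70 ✓; ∠(JU, UV) = 90.00° ✓; |JU| = 13.80 ✓; bearing(J→G) − bearing(J→U) = 127.0° ✓; |JG| = 13.80 ✓; ∠(JG, GN) = 90.00° ✓; |GN| = 22.30 ✗.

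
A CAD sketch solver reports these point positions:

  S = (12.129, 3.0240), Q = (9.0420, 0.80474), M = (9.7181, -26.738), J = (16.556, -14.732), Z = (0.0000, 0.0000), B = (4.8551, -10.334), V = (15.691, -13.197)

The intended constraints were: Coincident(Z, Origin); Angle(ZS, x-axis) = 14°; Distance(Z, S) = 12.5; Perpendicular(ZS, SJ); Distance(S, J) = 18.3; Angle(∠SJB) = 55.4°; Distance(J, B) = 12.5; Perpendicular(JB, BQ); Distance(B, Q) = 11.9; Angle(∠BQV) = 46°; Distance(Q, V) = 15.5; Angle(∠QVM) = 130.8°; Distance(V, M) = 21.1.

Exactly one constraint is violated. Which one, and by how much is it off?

Distance(V, M) = 21.1 — off by 6.30.

Z = (0.00, 0.00) ✓; ZS at 14.00° ✓; |ZS| = 12.50 ✓; ∠(ZS, SJ) = 90.00° ✓; |SJ| = 18.30 ✓; ∠SJB = 55.40° ✓; |JB| = 12.50 ✓; ∠(JB, BQ) = 90.00° ✓; |BQ| = 11.90 ✓; ∠BQV = 46.00° ✓; |QV| = 15.50 ✓; ∠QVM = 130.8° ✓; |VM| = 14.80 ✗.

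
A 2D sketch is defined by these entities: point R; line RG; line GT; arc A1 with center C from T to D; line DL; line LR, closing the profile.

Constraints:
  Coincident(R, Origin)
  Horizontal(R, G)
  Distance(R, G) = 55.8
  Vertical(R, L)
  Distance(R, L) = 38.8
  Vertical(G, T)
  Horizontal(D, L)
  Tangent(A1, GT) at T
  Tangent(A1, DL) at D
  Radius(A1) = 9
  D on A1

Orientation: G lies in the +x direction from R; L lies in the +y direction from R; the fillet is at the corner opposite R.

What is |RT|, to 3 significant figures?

63.3

R is at the origin; R and G share the same y with |RG| = 55.8 and G on the +x side, so G = (55.8, 0.00). RL is vertical with |RL| = 38.8 and L on the +y side, so L = (0.00, 38.8). The virtual corner opposite R is at (55.8, 38.8). A1 meets GT tangentially, so CT is at right angles to GT and since A1 is tangent to DL there, CD ⟂ DL, with radius 9.0, so the center C sits 9.0 in from both sides at C = (46.8, 29.8). That places the tangent points at T = (55.8, 29.8) on GT and D = (46.8, 38.8) on DL. Then |RT| = |T − R| = 63.3.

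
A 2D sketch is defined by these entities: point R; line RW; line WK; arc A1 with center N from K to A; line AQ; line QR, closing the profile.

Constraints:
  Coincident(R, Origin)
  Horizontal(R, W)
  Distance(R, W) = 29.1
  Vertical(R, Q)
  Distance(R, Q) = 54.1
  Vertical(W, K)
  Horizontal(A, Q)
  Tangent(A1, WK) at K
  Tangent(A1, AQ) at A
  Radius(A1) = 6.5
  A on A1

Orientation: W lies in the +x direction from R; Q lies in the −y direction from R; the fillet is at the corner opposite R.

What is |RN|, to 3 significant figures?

52.7

R is at the origin; RW is horizontal with |RW| = 29.1 and W on the +x side, so W = (29.1, 0.00). RQ is vertical with |RQ| = 54.1 and Q on the −y side, so Q = (0.00, -54.1). The virtual corner opposite R is at (29.1, -54.1). Since A1 is tangent to WK there, NK ⟂ WK and tangency of A1 to AQ means the radius NA is perpendicular to AQ, with radius 6.5, so the center N sits 6.5 in from both sides at N = (22.6, -47.6). Then |RN| = |N − R| = 52.7.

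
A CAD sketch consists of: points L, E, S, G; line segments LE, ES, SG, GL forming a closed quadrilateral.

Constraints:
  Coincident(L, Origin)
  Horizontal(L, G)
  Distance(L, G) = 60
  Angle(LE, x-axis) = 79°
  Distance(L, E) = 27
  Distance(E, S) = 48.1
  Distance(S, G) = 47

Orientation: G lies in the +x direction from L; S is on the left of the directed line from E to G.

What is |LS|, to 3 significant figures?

67.2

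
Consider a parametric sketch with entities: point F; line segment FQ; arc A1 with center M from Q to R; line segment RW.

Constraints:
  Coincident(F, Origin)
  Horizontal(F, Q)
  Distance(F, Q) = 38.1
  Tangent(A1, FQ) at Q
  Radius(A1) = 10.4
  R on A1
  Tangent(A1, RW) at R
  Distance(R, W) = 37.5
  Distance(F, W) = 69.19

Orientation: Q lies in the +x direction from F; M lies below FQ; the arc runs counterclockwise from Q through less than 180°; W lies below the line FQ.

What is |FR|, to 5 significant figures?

33.660

Checks: |MQ| = 10.40 ✓; |MR| = 10.40 ✓; ∠(MR, RW) = 90.00° ✓; |RW| = 37.50 ✓; |FW| = 69.19 ✓.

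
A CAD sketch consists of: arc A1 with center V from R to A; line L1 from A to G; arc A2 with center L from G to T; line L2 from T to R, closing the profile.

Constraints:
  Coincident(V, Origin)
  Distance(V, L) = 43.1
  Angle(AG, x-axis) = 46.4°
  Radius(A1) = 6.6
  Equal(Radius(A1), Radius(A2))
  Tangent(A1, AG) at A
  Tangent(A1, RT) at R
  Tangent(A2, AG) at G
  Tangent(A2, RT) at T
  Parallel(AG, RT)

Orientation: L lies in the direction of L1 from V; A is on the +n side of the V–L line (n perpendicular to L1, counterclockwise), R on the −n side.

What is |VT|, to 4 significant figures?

43.60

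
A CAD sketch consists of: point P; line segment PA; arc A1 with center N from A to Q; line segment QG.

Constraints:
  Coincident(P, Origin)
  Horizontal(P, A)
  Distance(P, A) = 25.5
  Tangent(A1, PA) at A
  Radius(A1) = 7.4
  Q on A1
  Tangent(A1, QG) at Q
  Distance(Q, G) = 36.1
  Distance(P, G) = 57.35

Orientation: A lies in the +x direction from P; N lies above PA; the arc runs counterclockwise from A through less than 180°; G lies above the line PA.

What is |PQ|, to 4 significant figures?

33.31

P is at the origin; PA is horizontal with |PA| = 25.5 and A on the +x side, so A = (25.50, 0.000). Since A1 is tangent to PA there, NA ⟂ PA, so N = A + (0, 7.4) = (25.50, 7.400). Since NQ ⟂ QG (tangency), |NG| = √(7.4² + 36.1²) = 36.85 regardless of where Q sits on A1. So G lies on both circle(P, 57.35) and circle(N, 36.85); the above-PA intersection is G = (39.67, 41.42). Q is the foot of the tangent from G: Q = (32.76, 5.985).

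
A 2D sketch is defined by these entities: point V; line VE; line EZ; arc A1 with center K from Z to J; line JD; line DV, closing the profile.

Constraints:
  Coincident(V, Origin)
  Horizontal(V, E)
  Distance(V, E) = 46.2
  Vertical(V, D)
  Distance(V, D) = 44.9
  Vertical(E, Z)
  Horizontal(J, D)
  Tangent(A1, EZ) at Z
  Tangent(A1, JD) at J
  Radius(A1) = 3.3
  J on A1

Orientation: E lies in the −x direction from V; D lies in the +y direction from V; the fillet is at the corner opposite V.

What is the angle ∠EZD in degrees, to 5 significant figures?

94.086°

V is at the origin; VE is horizontal with |VE| = 46.2 and E on the −x side, so E = (-46.200, 0.0000). VD is vertical with |VD| = 44.9 and D on the +y side, so D = (0.0000, 44.900). The virtual corner opposite V is at (-46.200, 44.900). The tangent condition forces KZ to be normal to EZ and since A1 is tangent to JD there, KJ ⟂ JD, with radius 3.3, so the center K sits 3.3 in from both sides at K = (-42.900, 41.600). That places the tangent points at Z = (-46.200, 41.600) on EZ and J = (-42.900, 44.900) on JD. Then cos ∠EZD = ZE·ZD / (|ZE||ZD|), giving 94.086°.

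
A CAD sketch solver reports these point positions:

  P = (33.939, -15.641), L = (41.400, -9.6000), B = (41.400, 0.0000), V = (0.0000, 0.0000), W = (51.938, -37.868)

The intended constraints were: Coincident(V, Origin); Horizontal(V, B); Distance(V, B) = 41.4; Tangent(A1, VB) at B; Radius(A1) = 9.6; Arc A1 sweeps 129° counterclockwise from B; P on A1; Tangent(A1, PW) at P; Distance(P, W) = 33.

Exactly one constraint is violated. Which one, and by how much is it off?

Distance(P, W) = 33 — off by 4.40.

V = (0.00, 0.00) ✓; V.y = 0.00, B.y = 0.00 ✓; |VB| = 41.40 ✓; ∠(LB, BV) = 90.00° ✓; |LB| = 9.600 ✓; bearing(L→P) − bearing(L→B) = 129.0° ✓; |LP| = 9.600 ✓; ∠(LP, PW) = 90.00° ✓; |PW| = 28.60 ✗.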